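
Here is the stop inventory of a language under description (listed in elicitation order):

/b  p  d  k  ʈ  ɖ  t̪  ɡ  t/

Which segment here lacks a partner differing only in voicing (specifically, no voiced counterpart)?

/t̪/

Bilabial: /p/ ~ /b/
Alveolar: /t/ ~ /d/
Retroflex: /ʈ/ ~ /ɖ/
Velar: /k/ ~ /ɡ/
Dental: only /t̪/ (voiceless); no voiced partner.
So /t̪/ is the unpaired segment.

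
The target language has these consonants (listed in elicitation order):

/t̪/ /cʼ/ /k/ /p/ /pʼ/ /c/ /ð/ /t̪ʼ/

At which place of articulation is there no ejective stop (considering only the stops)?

Plain: /p/ (bilabial), /t̪/ (dental), /c/ (palatal), /k/ (velar).
Ejective: /pʼ/ (bilabial), /t̪ʼ/ (dental), /cʼ/ (palatal).
Every place of articulation has an ejective member except velar, where /kʼ/ would be expected.

velar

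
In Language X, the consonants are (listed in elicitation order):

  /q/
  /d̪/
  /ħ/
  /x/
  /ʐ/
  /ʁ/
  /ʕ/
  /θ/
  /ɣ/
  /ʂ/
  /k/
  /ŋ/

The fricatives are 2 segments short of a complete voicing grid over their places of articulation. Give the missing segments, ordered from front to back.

/ð/, /χ/

place of articulation  voiceless  voiced  
dental            θ         —       
retroflex         ʂ         ʐ       
velar             x         ɣ       
uvular            —         ʁ       
pharyngeal        ħ         ʕ       
Gaps, from front to back: dental lacks voiced (/ð/); uvular lacks voiceless (/χ/).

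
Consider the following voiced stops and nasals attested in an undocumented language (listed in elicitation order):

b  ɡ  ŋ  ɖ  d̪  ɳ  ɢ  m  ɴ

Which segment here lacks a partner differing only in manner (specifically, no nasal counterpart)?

Bilabial: /b/ ~ /m/
Retroflex: /ɖ/ ~ /ɳ/
Velar: /ɡ/ ~ /ŋ/
Uvular: /ɢ/ ~ /ɴ/
Dental: only /d̪/ (oral stop); no nasal partner.
So /d̪/ is the unpaired segment.

/d̪/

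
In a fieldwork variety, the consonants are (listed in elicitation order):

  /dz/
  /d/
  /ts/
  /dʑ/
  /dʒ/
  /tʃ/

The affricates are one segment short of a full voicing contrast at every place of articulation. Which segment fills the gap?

place of articulation  voiceless  voiced  
alveolar          ts        dz      
postalveolar      tʃ        dʒ      
alveolo-palatal   —         dʑ      
The alveolo-palatal row has no voiceless member, so the gap is the voiceless alveolo-palatal affricate /tɕ/.

/tɕ/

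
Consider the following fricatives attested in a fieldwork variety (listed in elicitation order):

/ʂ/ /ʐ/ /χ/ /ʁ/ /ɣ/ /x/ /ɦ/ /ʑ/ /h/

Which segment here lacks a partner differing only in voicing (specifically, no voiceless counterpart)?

/ʑ/

Retroflex: /ʂ/ ~ /ʐ/
Velar: /x/ ~ /ɣ/
Uvular: /χ/ ~ /ʁ/
Glottal: /h/ ~ /ɦ/
Alveolo-palatal: only /ʑ/ (voiced); no voiceless partner.
So /ʑ/ is the unpaired segment.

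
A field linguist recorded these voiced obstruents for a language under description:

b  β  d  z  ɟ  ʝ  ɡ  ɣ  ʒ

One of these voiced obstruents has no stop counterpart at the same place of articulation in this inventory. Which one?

Bilabial: /b/ ~ /β/
Alveolar: /d/ ~ /z/
Palatal: /ɟ/ ~ /ʝ/
Velar: /ɡ/ ~ /ɣ/
Postalveolar: only /ʒ/ (fricative); no stop partner.
So /ʒ/ is the unpaired segment.

/ʒ/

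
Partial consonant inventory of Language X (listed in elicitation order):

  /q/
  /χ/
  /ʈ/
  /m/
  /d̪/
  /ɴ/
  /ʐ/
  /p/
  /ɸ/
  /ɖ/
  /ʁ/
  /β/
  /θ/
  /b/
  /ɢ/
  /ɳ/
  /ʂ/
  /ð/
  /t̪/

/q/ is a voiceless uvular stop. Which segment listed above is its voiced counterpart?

/ɢ/

The voiced counterpart is a voiced uvular stop — in this inventory, /ɢ/.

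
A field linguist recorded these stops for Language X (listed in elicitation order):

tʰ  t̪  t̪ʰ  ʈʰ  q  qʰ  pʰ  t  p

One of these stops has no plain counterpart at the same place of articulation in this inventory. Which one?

/ʈʰ/

Bilabial: /p/ ~ /pʰ/
Dental: /t̪/ ~ /t̪ʰ/
Alveolar: /t/ ~ /tʰ/
Uvular: /q/ ~ /qʰ/
Retroflex: only /ʈʰ/ (aspirated); no plain partner.
So /ʈʰ/ is the unpaired segment.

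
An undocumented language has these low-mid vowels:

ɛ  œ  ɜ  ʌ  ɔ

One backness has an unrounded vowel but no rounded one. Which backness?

Unrounded: /ɛ/ (front), /ɜ/ (central), /ʌ/ (back).
Rounded: /œ/ (front), /ɔ/ (back).
Every backness has a rounded member except central, where /ɞ/ would be expected.

central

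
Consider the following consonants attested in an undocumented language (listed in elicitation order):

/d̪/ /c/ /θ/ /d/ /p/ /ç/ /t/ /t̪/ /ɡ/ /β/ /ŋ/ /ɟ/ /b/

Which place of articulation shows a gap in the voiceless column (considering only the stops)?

velar

place of articulation  voiceless  voiced  
bilabial          p         b       
dental            t̪        d̪      
alveolar          t         d       
palatal           c         ɟ       
velar             —         ɡ       
Every place of articulation has a voiceless member except velar, where /k/ would be expected.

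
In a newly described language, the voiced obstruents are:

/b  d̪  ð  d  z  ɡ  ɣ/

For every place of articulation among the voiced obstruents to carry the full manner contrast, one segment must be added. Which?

place of articulation  stop      fricative
bilabial          b         —       
dental            d̪        ð       
alveolar          d         z       
velar             ɡ         ɣ       
The bilabial row has no fricative member, so the gap is the bilabial fricative /β/.

/β/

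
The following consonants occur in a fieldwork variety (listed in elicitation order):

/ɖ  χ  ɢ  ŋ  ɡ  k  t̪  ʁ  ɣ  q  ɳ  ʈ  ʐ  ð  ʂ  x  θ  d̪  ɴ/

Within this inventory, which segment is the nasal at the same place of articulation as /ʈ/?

/ɳ/

/ʈ/ is a voiceless retroflex stop.
The nasal at the same place is a retroflex nasal — in this inventory, /ɳ/.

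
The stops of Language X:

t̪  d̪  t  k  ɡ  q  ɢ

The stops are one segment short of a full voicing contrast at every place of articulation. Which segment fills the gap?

/d/

Voiceless: /t̪/ (dental), /t/ (alveolar), /k/ (velar), /q/ (uvular).
Voiced: /d̪/ (dental), /ɡ/ (velar), /ɢ/ (uvular).
The alveolar row has no voiced member, so the gap is the voiced alveolar stop /d/.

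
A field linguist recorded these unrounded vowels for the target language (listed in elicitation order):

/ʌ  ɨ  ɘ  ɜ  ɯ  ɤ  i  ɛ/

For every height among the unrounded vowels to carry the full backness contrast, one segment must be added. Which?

/e/

Front: /i/ (high), /ɛ/ (low-mid).
Central: /ɨ/ (high), /ɘ/ (high-mid), /ɜ/ (low-mid).
Back: /ɯ/ (high), /ɤ/ (high-mid), /ʌ/ (low-mid).
The high-mid row has no front member, so the gap is the high-mid front unrounded vowel /e/.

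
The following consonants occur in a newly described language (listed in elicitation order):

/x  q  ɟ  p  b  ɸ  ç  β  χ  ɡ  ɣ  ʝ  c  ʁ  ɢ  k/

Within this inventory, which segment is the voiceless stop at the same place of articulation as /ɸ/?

/ɸ/ is a voiceless bilabial fricative.
The voiceless stop at the same place is a voiceless bilabial stop — in this inventory, /p/.

/p/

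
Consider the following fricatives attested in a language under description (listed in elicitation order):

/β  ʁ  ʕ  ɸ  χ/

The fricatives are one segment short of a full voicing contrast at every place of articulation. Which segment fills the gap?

/ħ/

Voiceless: /ɸ/ (bilabial), /χ/ (uvular).
Voiced: /β/ (bilabial), /ʁ/ (uvular), /ʕ/ (pharyngeal).
The pharyngeal row has no voiceless member, so the gap is the voiceless pharyngeal fricative /ħ/.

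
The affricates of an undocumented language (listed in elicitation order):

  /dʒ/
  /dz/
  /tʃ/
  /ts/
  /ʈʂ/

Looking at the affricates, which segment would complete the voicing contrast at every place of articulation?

place of articulation  voiceless  voiced  
alveolar          ts        dz      
postalveolar      tʃ        dʒ      
retroflex         ʈʂ        —       
The retroflex row has no voiced member, so the gap is the voiced retroflex affricate /ɖʐ/.

/ɖʐ/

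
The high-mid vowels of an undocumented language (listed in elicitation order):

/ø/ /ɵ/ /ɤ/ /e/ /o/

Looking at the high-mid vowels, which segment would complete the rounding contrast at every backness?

/ɘ/

Unrounded: /e/ (front), /ɤ/ (back).
Rounded: /ø/ (front), /ɵ/ (central), /o/ (back).
The central row has no unrounded member, so the gap is the central unrounded vowel /ɘ/.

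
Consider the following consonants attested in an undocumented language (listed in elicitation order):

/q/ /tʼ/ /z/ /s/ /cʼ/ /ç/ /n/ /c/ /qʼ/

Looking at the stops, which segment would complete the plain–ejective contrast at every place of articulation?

Plain: /c/ (palatal), /q/ (uvular).
Ejective: /tʼ/ (alveolar), /cʼ/ (palatal), /qʼ/ (uvular).
The alveolar row has no plain member, so the gap is the plain alveolar stop /t/.

/t/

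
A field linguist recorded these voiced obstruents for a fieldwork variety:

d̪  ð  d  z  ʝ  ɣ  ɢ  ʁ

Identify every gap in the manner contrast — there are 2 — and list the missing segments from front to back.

/ɟ/, /ɡ/

dental: stop /d̪/, fricative /ð/.
alveolar: stop /d/, fricative /z/.
palatal: stop —, fricative /ʝ/.
velar: stop —, fricative /ɣ/.
uvular: stop /ɢ/, fricative /ʁ/.
Gaps, from front to back: palatal lacks stop (/ɟ/); velar lacks stop (/ɡ/).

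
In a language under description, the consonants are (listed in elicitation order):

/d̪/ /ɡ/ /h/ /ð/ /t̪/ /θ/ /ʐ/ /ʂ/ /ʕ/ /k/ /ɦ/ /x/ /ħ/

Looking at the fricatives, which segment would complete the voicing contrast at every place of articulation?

/ɣ/

dental: voiceless /θ/, voiced /ð/.
retroflex: voiceless /ʂ/, voiced /ʐ/.
velar: voiceless /x/, voiced —.
pharyngeal: voiceless /ħ/, voiced /ʕ/.
glottal: voiceless /h/, voiced /ɦ/.
The velar row has no voiced member, so the gap is the voiced velar fricative /ɣ/.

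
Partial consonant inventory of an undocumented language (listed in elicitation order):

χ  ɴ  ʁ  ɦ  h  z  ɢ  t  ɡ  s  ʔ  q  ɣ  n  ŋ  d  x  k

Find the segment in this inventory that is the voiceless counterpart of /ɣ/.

/x/

/ɣ/ is a voiced velar fricative.
The voiceless counterpart is a voiceless velar fricative — in this inventory, /x/.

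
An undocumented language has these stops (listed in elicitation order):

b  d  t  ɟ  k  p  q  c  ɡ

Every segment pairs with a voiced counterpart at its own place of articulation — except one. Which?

/q/

Bilabial: /p/ ~ /b/
Alveolar: /t/ ~ /d/
Palatal: /c/ ~ /ɟ/
Velar: /k/ ~ /ɡ/
Uvular: only /q/ (voiceless); no voiced partner.
So /q/ is the unpaired segment.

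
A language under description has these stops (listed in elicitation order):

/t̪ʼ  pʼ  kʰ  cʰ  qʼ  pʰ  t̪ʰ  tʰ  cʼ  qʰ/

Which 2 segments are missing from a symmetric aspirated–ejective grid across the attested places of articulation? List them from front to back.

/tʼ/, /kʼ/

place of articulation  aspirated  ejective
bilabial          pʰ        pʼ      
dental            t̪ʰ       t̪ʼ     
alveolar          tʰ        —       
palatal           cʰ        cʼ      
velar             kʰ        —       
uvular            qʰ        qʼ      
Gaps, from front to back: alveolar lacks ejective (/tʼ/); velar lacks ejective (/kʼ/).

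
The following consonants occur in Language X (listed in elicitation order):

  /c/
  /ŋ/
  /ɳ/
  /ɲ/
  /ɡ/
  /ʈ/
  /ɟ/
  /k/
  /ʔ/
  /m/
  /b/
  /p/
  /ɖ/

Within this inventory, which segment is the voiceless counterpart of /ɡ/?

/k/

/ɡ/ is a voiced velar stop.
The voiceless counterpart is a voiceless velar stop — in this inventory, /k/.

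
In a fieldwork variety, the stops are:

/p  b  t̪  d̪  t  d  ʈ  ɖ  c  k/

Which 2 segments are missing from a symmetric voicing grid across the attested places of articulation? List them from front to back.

/ɟ/, /ɡ/

Voiceless: /p/ (bilabial), /t̪/ (dental), /t/ (alveolar), /ʈ/ (retroflex), /c/ (palatal), /k/ (velar).
Voiced: /b/ (bilabial), /d̪/ (dental), /d/ (alveolar), /ɖ/ (retroflex).
Gaps, from front to back: palatal lacks voiced (/ɟ/); velar lacks voiced (/ɡ/).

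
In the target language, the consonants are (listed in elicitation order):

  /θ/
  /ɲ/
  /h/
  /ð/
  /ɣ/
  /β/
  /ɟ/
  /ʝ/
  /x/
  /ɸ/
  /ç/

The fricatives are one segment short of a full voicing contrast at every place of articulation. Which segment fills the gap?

/ɦ/

bilabial: voiceless /ɸ/, voiced /β/.
dental: voiceless /θ/, voiced /ð/.
palatal: voiceless /ç/, voiced /ʝ/.
velar: voiceless /x/, voiced /ɣ/.
glottal: voiceless /h/, voiced —.
The glottal row has no voiced member, so the gap is the voiced glottal fricative /ɦ/.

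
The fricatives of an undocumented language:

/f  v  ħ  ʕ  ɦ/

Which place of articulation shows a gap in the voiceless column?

place of articulation  voiceless  voiced  
labiodental       f         v       
pharyngeal        ħ         ʕ       
glottal           —         ɦ       
Every place of articulation has a voiceless member except glottal, where /h/ would be expected.

glottal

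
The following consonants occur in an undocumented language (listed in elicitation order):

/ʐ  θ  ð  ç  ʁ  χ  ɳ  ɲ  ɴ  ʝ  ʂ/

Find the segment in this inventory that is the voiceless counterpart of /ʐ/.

/ʂ/

/ʐ/ is a voiced retroflex fricative.
The voiceless counterpart is a voiceless retroflex fricative — in this inventory, /ʂ/.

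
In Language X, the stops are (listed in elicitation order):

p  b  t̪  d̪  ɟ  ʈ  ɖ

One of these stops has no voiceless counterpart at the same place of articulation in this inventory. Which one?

Bilabial: /p/ ~ /b/
Dental: /t̪/ ~ /d̪/
Retroflex: /ʈ/ ~ /ɖ/
Palatal: only /ɟ/ (voiced); no voiceless partner.
So /ɟ/ is the unpaired segment.

/ɟ/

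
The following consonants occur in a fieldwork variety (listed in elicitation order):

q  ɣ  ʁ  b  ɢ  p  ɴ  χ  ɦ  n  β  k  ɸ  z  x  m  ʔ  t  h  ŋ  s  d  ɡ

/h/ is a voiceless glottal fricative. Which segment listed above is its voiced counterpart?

The voiced counterpart is a voiced glottal fricative — in this inventory, /ɦ/.

/ɦ/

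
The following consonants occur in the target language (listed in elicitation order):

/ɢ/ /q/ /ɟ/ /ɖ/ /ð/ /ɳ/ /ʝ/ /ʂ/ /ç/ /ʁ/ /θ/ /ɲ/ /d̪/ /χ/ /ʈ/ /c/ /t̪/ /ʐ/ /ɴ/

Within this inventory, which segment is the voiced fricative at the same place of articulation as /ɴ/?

/ʁ/

/ɴ/ is an uvular nasal.
The voiced fricative at the same place is a voiced uvular fricative — in this inventory, /ʁ/.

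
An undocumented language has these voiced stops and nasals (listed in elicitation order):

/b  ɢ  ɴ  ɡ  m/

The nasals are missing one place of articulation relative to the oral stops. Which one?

velar

bilabial: oral stop /b/, nasal /m/.
velar: oral stop /ɡ/, nasal —.
uvular: oral stop /ɢ/, nasal /ɴ/.
Every place of articulation has a nasal member except velar, where /ŋ/ would be expected.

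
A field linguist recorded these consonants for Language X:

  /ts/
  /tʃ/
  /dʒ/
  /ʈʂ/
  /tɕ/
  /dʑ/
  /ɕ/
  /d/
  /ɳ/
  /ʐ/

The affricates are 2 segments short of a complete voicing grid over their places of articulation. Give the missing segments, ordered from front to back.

/dz/, /ɖʐ/

place of articulation  voiceless  voiced  
alveolar          ts        —       
postalveolar      tʃ        dʒ      
retroflex         ʈʂ        —       
alveolo-palatal   tɕ        dʑ      
Gaps, from front to back: alveolar lacks voiced (/dz/); retroflex lacks voiced (/ɖʐ/).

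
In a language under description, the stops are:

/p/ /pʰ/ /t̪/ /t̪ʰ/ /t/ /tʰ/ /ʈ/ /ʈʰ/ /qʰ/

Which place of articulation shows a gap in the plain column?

uvular

bilabial: plain /p/, aspirated /pʰ/.
dental: plain /t̪/, aspirated /t̪ʰ/.
alveolar: plain /t/, aspirated /tʰ/.
retroflex: plain /ʈ/, aspirated /ʈʰ/.
uvular: plain —, aspirated /qʰ/.
Every place of articulation has a plain member except uvular, where /q/ would be expected.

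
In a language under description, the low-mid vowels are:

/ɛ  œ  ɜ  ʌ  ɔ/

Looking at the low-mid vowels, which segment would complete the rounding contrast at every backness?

/ɞ/

Unrounded: /ɛ/ (front), /ɜ/ (central), /ʌ/ (back).
Rounded: /œ/ (front), /ɔ/ (back).
The central row has no rounded member, so the gap is the central rounded vowel /ɞ/.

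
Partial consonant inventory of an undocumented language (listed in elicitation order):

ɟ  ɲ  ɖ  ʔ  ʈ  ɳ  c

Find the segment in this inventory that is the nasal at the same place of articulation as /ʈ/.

/ɳ/

/ʈ/ is a voiceless retroflex stop.
The nasal at the same place is a retroflex nasal — in this inventory, /ɳ/.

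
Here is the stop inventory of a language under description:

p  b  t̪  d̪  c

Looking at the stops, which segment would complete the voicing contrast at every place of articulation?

place of articulation  voiceless  voiced  
bilabial          p         b       
dental            t̪        d̪      
palatal           c         —       
The palatal row has no voiced member, so the gap is the voiced palatal stop /ɟ/.

/ɟ/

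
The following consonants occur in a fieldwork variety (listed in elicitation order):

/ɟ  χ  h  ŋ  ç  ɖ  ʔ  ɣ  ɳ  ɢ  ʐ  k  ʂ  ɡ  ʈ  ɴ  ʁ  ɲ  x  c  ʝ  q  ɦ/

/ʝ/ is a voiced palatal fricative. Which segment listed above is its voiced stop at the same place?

The voiced stop at the same place is a voiced palatal stop — in this inventory, /ɟ/.

/ɟ/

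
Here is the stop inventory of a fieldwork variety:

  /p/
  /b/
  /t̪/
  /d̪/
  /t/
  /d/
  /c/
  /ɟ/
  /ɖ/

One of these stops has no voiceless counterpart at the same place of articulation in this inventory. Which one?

Bilabial: /p/ ~ /b/
Dental: /t̪/ ~ /d̪/
Alveolar: /t/ ~ /d/
Palatal: /c/ ~ /ɟ/
Retroflex: only /ɖ/ (voiced); no voiceless partner.
So /ɖ/ is the unpaired segment.

/ɖ/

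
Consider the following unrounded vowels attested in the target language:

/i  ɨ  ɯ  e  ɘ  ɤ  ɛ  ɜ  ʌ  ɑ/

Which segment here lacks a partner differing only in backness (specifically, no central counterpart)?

/ɑ/

High: /i/ ~ /ɨ/ ~ /ɯ/
High-mid: /e/ ~ /ɘ/ ~ /ɤ/
Low-mid: /ɛ/ ~ /ɜ/ ~ /ʌ/
Low: only /ɑ/ (back); no central partner.
So /ɑ/ is the unpaired segment.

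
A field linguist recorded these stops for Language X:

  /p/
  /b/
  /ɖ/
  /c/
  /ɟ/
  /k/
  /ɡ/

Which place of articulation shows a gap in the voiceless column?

retroflex

bilabial: voiceless /p/, voiced /b/.
retroflex: voiceless —, voiced /ɖ/.
palatal: voiceless /c/, voiced /ɟ/.
velar: voiceless /k/, voiced /ɡ/.
Every place of articulation has a voiceless member except retroflex, where /ʈ/ would be expected.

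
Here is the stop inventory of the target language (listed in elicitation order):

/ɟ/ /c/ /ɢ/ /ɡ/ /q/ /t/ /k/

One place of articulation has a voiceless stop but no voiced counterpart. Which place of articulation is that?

alveolar

place of articulation  voiceless  voiced  
alveolar          t         —       
palatal           c         ɟ       
velar             k         ɡ       
uvular            q         ɢ       
Every place of articulation has a voiced member except alveolar, where /d/ would be expected.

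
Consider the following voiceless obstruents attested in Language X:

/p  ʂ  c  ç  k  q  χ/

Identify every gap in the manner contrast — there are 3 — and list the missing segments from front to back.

bilabial: stop /p/, fricative —.
retroflex: stop —, fricative /ʂ/.
palatal: stop /c/, fricative /ç/.
velar: stop /k/, fricative —.
uvular: stop /q/, fricative /χ/.
Gaps, from front to back: bilabial lacks fricative (/ɸ/); retroflex lacks stop (/ʈ/); velar lacks fricative (/x/).

/ɸ/, /ʈ/, /x/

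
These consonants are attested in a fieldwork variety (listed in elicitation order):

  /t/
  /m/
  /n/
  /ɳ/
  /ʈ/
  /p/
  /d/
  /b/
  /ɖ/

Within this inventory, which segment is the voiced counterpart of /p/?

/p/ is a voiceless bilabial stop.
The voiced counterpart is a voiced bilabial stop — in this inventory, /b/.

/b/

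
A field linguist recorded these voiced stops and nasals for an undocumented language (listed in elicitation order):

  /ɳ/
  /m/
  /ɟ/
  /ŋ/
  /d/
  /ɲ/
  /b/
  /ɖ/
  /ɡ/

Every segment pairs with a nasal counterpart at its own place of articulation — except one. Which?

/d/

Bilabial: /b/ ~ /m/
Retroflex: /ɖ/ ~ /ɳ/
Palatal: /ɟ/ ~ /ɲ/
Velar: /ɡ/ ~ /ŋ/
Alveolar: only /d/ (oral stop); no nasal partner.
So /d/ is the unpaired segment.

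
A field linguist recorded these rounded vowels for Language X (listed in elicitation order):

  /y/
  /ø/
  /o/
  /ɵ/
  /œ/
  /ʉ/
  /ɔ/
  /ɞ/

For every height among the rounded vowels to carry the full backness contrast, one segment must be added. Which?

/u/

height            front     central   back    
high              y         ʉ         —       
high-mid          ø         ɵ         o       
low-mid           œ         ɞ         ɔ       
The high row has no back member, so the gap is the high back rounded vowel /u/.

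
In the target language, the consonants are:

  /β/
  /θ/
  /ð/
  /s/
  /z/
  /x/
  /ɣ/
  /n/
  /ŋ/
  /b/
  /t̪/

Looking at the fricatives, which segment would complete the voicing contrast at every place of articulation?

/ɸ/

bilabial: voiceless —, voiced /β/.
dental: voiceless /θ/, voiced /ð/.
alveolar: voiceless /s/, voiced /z/.
velar: voiceless /x/, voiced /ɣ/.
The bilabial row has no voiceless member, so the gap is the voiceless bilabial fricative /ɸ/.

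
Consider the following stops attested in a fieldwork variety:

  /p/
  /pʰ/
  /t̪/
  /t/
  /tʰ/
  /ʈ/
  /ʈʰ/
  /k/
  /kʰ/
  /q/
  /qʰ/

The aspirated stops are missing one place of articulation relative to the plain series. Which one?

dental

place of articulation  plain     aspirated
bilabial          p         pʰ      
dental            t̪        —       
alveolar          t         tʰ      
retroflex         ʈ         ʈʰ      
velar             k         kʰ      
uvular            q         qʰ      
Every place of articulation has an aspirated member except dental, where /t̪ʰ/ would be expected.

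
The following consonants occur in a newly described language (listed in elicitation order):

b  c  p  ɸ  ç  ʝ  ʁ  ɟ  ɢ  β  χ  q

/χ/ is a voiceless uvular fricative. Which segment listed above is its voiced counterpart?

The voiced counterpart is a voiced uvular fricative — in this inventory, /ʁ/.

/ʁ/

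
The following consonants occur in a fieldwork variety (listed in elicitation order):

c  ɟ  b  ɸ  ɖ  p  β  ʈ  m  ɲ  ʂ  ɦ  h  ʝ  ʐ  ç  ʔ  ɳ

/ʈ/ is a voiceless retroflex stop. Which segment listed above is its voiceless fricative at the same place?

The voiceless fricative at the same place is a voiceless retroflex fricative — in this inventory, /ʂ/.

/ʂ/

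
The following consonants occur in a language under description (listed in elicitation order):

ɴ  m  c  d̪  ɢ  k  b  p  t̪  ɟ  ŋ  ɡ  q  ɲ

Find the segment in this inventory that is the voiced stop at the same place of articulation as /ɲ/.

/ɲ/ is a palatal nasal.
The voiced stop at the same place is a voiced palatal stop — in this inventory, /ɟ/.

/ɟ/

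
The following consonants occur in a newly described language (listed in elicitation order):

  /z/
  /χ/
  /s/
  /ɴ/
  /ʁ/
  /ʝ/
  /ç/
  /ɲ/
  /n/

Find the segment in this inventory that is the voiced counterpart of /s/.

/s/ is a voiceless alveolar fricative.
The voiced counterpart is a voiced alveolar fricative — in this inventory, /z/.

/z/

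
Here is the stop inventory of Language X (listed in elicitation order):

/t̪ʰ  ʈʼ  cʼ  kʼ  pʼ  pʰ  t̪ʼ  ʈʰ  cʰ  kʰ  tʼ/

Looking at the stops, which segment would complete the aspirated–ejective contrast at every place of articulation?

/tʰ/

bilabial: aspirated /pʰ/, ejective /pʼ/.
dental: aspirated /t̪ʰ/, ejective /t̪ʼ/.
alveolar: aspirated —, ejective /tʼ/.
retroflex: aspirated /ʈʰ/, ejective /ʈʼ/.
palatal: aspirated /cʰ/, ejective /cʼ/.
velar: aspirated /kʰ/, ejective /kʼ/.
The alveolar row has no aspirated member, so the gap is the aspirated alveolar stop /tʰ/.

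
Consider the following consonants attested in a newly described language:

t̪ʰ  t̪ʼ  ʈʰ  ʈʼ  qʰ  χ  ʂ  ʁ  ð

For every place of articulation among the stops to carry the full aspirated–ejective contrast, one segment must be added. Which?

Aspirated: /t̪ʰ/ (dental), /ʈʰ/ (retroflex), /qʰ/ (uvular).
Ejective: /t̪ʼ/ (dental), /ʈʼ/ (retroflex).
The uvular row has no ejective member, so the gap is the ejective uvular stop /qʼ/.

/qʼ/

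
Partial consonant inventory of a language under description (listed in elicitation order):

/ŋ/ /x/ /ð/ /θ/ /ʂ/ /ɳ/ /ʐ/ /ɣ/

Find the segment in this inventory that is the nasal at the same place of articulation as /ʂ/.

/ɳ/

/ʂ/ is a voiceless retroflex fricative.
The nasal at the same place is a retroflex nasal — in this inventory, /ɳ/.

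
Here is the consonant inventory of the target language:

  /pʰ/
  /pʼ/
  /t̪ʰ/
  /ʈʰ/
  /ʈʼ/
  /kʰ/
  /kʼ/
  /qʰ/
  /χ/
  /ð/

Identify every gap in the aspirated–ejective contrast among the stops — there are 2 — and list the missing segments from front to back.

bilabial: aspirated /pʰ/, ejective /pʼ/.
dental: aspirated /t̪ʰ/, ejective —.
retroflex: aspirated /ʈʰ/, ejective /ʈʼ/.
velar: aspirated /kʰ/, ejective /kʼ/.
uvular: aspirated /qʰ/, ejective —.
Gaps, from front to back: dental lacks ejective (/t̪ʼ/); uvular lacks ejective (/qʼ/).

/t̪ʼ/, /qʼ/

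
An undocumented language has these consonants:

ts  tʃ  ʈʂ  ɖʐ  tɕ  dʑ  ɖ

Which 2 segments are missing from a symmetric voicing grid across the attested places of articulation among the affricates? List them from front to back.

alveolar: voiceless /ts/, voiced —.
postalveolar: voiceless /tʃ/, voiced —.
retroflex: voiceless /ʈʂ/, voiced /ɖʐ/.
alveolo-palatal: voiceless /tɕ/, voiced /dʑ/.
Gaps, from front to back: alveolar lacks voiced (/dz/); postalveolar lacks voiced (/dʒ/).

/dz/, /dʒ/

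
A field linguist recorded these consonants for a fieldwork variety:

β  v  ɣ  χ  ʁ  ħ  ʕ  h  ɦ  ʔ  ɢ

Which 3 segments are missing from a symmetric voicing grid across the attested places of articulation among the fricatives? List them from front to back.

/ɸ/, /f/, /x/

bilabial: voiceless —, voiced /β/.
labiodental: voiceless —, voiced /v/.
velar: voiceless —, voiced /ɣ/.
uvular: voiceless /χ/, voiced /ʁ/.
pharyngeal: voiceless /ħ/, voiced /ʕ/.
glottal: voiceless /h/, voiced /ɦ/.
Gaps, from front to back: bilabial lacks voiceless (/ɸ/); labiodental lacks voiceless (/f/); velar lacks voiceless (/x/).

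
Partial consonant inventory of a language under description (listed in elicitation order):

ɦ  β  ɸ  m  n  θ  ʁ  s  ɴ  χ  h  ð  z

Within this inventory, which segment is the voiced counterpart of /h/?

/ɦ/

/h/ is a voiceless glottal fricative.
The voiced counterpart is a voiced glottal fricative — in this inventory, /ɦ/.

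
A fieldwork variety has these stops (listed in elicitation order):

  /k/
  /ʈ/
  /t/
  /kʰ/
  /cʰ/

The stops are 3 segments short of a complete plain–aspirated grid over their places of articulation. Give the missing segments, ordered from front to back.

/tʰ/, /ʈʰ/, /c/

place of articulation  plain     aspirated
alveolar          t         —       
retroflex         ʈ         —       
palatal           —         cʰ      
velar             k         kʰ      
Gaps, from front to back: alveolar lacks aspirated (/tʰ/); retroflex lacks aspirated (/ʈʰ/); palatal lacks plain (/c/).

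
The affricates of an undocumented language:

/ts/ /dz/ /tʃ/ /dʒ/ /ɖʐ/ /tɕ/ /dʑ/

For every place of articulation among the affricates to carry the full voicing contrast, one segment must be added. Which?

place of articulation  voiceless  voiced  
alveolar          ts        dz      
postalveolar      tʃ        dʒ      
retroflex         —         ɖʐ      
alveolo-palatal   tɕ        dʑ      
The retroflex row has no voiceless member, so the gap is the voiceless retroflex affricate /ʈʂ/.

/ʈʂ/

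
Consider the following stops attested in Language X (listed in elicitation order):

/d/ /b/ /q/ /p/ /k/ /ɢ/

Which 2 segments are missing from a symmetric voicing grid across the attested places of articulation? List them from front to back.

/t/, /ɡ/

Voiceless: /p/ (bilabial), /k/ (velar), /q/ (uvular).
Voiced: /b/ (bilabial), /d/ (alveolar), /ɢ/ (uvular).
Gaps, from front to back: alveolar lacks voiceless (/t/); velar lacks voiced (/ɡ/).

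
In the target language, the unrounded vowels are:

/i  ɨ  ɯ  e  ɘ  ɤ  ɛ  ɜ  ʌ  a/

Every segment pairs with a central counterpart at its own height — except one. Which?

/a/

High: /i/ ~ /ɨ/ ~ /ɯ/
High-mid: /e/ ~ /ɘ/ ~ /ɤ/
Low-mid: /ɛ/ ~ /ɜ/ ~ /ʌ/
Low: only /a/ (front); no central partner.
So /a/ is the unpaired segment.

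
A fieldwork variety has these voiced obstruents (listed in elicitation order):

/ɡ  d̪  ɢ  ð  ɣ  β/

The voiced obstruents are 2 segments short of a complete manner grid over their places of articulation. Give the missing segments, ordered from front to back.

Stop: /d̪/ (dental), /ɡ/ (velar), /ɢ/ (uvular).
Fricative: /β/ (bilabial), /ð/ (dental), /ɣ/ (velar).
Gaps, from front to back: bilabial lacks stop (/b/); uvular lacks fricative (/ʁ/).

/b/, /ʁ/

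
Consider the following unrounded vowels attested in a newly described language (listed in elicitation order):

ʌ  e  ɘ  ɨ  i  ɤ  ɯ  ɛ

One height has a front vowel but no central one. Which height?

low-mid

height            front     central   back    
high              i         ɨ         ɯ       
high-mid          e         ɘ         ɤ       
low-mid           ɛ         —         ʌ       
Every height has a central member except low-mid, where /ɜ/ would be expected.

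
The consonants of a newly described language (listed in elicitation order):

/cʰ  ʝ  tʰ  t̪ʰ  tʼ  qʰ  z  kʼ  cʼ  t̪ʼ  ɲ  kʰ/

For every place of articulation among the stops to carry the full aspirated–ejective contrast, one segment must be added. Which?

dental: aspirated /t̪ʰ/, ejective /t̪ʼ/.
alveolar: aspirated /tʰ/, ejective /tʼ/.
palatal: aspirated /cʰ/, ejective /cʼ/.
velar: aspirated /kʰ/, ejective /kʼ/.
uvular: aspirated /qʰ/, ejective —.
The uvular row has no ejective member, so the gap is the ejective uvular stop /qʼ/.

/qʼ/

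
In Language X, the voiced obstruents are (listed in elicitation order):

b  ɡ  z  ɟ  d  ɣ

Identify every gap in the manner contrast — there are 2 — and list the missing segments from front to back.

Stop: /b/ (bilabial), /d/ (alveolar), /ɟ/ (palatal), /ɡ/ (velar).
Fricative: /z/ (alveolar), /ɣ/ (velar).
Gaps, from front to back: bilabial lacks fricative (/β/); palatal lacks fricative (/ʝ/).

/β/, /ʝ/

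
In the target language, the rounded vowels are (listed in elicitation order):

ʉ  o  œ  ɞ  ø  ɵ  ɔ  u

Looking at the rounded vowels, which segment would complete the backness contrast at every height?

height            front     central   back    
high              —         ʉ         u       
high-mid          ø         ɵ         o       
low-mid           œ         ɞ         ɔ       
The high row has no front member, so the gap is the high front rounded vowel /y/.

/y/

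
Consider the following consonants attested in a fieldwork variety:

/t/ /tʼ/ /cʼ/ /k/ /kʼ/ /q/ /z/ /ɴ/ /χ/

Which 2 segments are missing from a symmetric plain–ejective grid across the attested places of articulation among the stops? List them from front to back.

Plain: /t/ (alveolar), /k/ (velar), /q/ (uvular).
Ejective: /tʼ/ (alveolar), /cʼ/ (palatal), /kʼ/ (velar).
Gaps, from front to back: palatal lacks plain (/c/); uvular lacks ejective (/qʼ/).

/c/, /qʼ/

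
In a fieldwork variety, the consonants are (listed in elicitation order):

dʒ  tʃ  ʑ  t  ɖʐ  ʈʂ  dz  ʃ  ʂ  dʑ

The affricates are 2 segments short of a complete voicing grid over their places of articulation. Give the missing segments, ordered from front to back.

Voiceless: /tʃ/ (postalveolar), /ʈʂ/ (retroflex).
Voiced: /dz/ (alveolar), /dʒ/ (postalveolar), /ɖʐ/ (retroflex), /dʑ/ (alveolo-palatal).
Gaps, from front to back: alveolar lacks voiceless (/ts/); alveolo-palatal lacks voiceless (/tɕ/).

/ts/, /tɕ/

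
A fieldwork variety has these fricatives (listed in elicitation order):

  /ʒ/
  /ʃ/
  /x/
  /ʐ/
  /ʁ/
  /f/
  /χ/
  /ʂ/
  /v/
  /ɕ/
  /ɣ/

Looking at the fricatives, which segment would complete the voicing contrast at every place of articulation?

labiodental: voiceless /f/, voiced /v/.
postalveolar: voiceless /ʃ/, voiced /ʒ/.
retroflex: voiceless /ʂ/, voiced /ʐ/.
alveolo-palatal: voiceless /ɕ/, voiced —.
velar: voiceless /x/, voiced /ɣ/.
uvular: voiceless /χ/, voiced /ʁ/.
The alveolo-palatal row has no voiced member, so the gap is the voiced alveolo-palatal fricative /ʑ/.

/ʑ/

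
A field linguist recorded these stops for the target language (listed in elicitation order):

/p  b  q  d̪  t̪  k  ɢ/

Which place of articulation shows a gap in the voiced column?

velar

Voiceless: /p/ (bilabial), /t̪/ (dental), /k/ (velar), /q/ (uvular).
Voiced: /b/ (bilabial), /d̪/ (dental), /ɢ/ (uvular).
Every place of articulation has a voiced member except velar, where /ɡ/ would be expected.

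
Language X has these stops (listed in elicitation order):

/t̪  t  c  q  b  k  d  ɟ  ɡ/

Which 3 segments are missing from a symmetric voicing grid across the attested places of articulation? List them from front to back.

/p/, /d̪/, /ɢ/

place of articulation  voiceless  voiced  
bilabial          —         b       
dental            t̪        —       
alveolar          t         d       
palatal           c         ɟ       
velar             k         ɡ       
uvular            q         —       
Gaps, from front to back: bilabial lacks voiceless (/p/); dental lacks voiced (/d̪/); uvular lacks voiced (/ɢ/).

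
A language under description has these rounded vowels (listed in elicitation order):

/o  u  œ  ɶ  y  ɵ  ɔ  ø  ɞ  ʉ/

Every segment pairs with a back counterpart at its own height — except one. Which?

High: /y/ ~ /ʉ/ ~ /u/
High-mid: /ø/ ~ /ɵ/ ~ /o/
Low-mid: /œ/ ~ /ɞ/ ~ /ɔ/
Low: only /ɶ/ (front); no back partner.
So /ɶ/ is the unpaired segment.

/ɶ/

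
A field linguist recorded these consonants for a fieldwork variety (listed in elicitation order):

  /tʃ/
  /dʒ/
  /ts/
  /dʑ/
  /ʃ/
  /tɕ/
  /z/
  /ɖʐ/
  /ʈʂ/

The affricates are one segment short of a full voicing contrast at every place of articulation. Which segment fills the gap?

alveolar: voiceless /ts/, voiced —.
postalveolar: voiceless /tʃ/, voiced /dʒ/.
retroflex: voiceless /ʈʂ/, voiced /ɖʐ/.
alveolo-palatal: voiceless /tɕ/, voiced /dʑ/.
The alveolar row has no voiced member, so the gap is the voiced alveolar affricate /dz/.

/dz/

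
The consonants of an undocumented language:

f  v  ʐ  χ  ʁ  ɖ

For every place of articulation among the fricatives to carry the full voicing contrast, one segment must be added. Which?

labiodental: voiceless /f/, voiced /v/.
retroflex: voiceless —, voiced /ʐ/.
uvular: voiceless /χ/, voiced /ʁ/.
The retroflex row has no voiceless member, so the gap is the voiceless retroflex fricative /ʂ/.

/ʂ/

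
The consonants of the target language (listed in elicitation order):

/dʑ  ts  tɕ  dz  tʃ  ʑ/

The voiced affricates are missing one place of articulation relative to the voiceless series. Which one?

place of articulation  voiceless  voiced  
alveolar          ts        dz      
postalveolar      tʃ        —       
alveolo-palatal   tɕ        dʑ      
Every place of articulation has a voiced member except postalveolar, where /dʒ/ would be expected.

postalveolar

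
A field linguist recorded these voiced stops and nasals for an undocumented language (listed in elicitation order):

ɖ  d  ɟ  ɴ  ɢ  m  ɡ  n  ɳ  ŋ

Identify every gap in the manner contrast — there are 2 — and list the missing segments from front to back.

/b/, /ɲ/

place of articulation  oral stop  nasal   
bilabial          —         m       
alveolar          d         n       
retroflex         ɖ         ɳ       
palatal           ɟ         —       
velar             ɡ         ŋ       
uvular            ɢ         ɴ       
Gaps, from front to back: bilabial lacks oral stop (/b/); palatal lacks nasal (/ɲ/).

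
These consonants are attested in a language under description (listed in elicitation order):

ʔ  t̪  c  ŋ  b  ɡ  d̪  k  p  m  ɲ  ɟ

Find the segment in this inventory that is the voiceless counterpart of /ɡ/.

/ɡ/ is a voiced velar stop.
The voiceless counterpart is a voiceless velar stop — in this inventory, /k/.

/k/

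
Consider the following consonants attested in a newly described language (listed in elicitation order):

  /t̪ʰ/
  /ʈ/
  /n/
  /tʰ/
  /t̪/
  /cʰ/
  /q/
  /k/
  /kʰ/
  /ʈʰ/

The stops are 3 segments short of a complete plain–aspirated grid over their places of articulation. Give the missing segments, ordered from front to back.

dental: plain /t̪/, aspirated /t̪ʰ/.
alveolar: plain —, aspirated /tʰ/.
retroflex: plain /ʈ/, aspirated /ʈʰ/.
palatal: plain —, aspirated /cʰ/.
velar: plain /k/, aspirated /kʰ/.
uvular: plain /q/, aspirated —.
Gaps, from front to back: alveolar lacks plain (/t/); palatal lacks plain (/c/); uvular lacks aspirated (/qʰ/).

/t/, /c/, /qʰ/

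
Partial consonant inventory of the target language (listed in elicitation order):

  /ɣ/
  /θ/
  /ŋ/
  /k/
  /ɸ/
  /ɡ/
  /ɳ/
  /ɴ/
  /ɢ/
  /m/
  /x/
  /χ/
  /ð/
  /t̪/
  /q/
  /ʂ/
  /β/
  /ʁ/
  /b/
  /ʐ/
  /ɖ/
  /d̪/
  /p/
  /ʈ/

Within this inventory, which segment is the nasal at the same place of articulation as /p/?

/p/ is a voiceless bilabial stop.
The nasal at the same place is a bilabial nasal — in this inventory, /m/.

/m/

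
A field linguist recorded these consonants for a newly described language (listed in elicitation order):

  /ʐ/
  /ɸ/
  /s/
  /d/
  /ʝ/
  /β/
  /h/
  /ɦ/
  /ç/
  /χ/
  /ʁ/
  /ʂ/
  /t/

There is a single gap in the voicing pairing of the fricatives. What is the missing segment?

/z/

bilabial: voiceless /ɸ/, voiced /β/.
alveolar: voiceless /s/, voiced —.
retroflex: voiceless /ʂ/, voiced /ʐ/.
palatal: voiceless /ç/, voiced /ʝ/.
uvular: voiceless /χ/, voiced /ʁ/.
glottal: voiceless /h/, voiced /ɦ/.
The alveolar row has no voiced member, so the gap is the voiced alveolar fricative /z/.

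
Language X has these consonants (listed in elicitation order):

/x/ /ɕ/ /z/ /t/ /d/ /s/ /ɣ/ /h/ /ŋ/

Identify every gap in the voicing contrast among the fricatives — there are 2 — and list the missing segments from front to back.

Voiceless: /s/ (alveolar), /ɕ/ (alveolo-palatal), /x/ (velar), /h/ (glottal).
Voiced: /z/ (alveolar), /ɣ/ (velar).
Gaps, from front to back: alveolo-palatal lacks voiced (/ʑ/); glottal lacks voiced (/ɦ/).

/ʑ/, /ɦ/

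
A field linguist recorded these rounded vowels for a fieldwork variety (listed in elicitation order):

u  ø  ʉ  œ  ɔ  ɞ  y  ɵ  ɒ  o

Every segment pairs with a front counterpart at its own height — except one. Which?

/ɒ/

High: /y/ ~ /ʉ/ ~ /u/
High-mid: /ø/ ~ /ɵ/ ~ /o/
Low-mid: /œ/ ~ /ɞ/ ~ /ɔ/
Low: only /ɒ/ (back); no front partner.
So /ɒ/ is the unpaired segment.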